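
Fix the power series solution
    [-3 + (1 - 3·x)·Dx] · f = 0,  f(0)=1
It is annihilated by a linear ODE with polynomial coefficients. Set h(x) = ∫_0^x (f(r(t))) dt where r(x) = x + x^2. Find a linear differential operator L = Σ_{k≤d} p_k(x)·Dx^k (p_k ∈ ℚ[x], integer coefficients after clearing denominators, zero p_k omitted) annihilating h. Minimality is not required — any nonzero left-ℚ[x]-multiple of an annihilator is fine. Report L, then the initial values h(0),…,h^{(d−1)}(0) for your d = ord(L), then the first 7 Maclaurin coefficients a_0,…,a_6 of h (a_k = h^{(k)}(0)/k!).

f: a_k = 1, 3, 9, 27, 81, 243, 729, …
Substitute x→r, Dx→(1/r')Dx; clear ⇒ L₀.
h=∫h₀ ⇒ L = L₀·Dx.
L = (3 + 6·x)·Dx + (-1 + 3·x + 3·x^2)·Dx^2  (order 2).
h: a_k = 0, 1, 3/2, 4, 45/4, 171/5, 108, …
ICs: h(0) = 0, h′(0) = 1.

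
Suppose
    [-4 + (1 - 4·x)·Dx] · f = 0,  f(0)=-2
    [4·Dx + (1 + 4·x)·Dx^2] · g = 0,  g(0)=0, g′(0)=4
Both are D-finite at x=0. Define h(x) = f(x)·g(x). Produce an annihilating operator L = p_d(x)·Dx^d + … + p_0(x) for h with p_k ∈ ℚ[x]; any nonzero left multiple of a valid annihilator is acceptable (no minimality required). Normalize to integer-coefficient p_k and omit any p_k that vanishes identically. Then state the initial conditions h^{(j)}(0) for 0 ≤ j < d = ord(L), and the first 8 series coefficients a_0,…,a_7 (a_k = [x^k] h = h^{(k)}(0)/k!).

f: a_k = -2, -8, -32, -128, -512, -2048, -8192, -32768, …
g: a_k = 0, 4, -8, 64/3, -64, 1024/5, -2048/3, 16384/7, …
Product ⇒ symmetric product L₀, ord ≤ 2.
L = 16 + (4 + 48·x)·Dx + (-1 + 16·x^2)·Dx^2  (order 2).
h: a_k = 0, -8, -16, -320/3, -896/3, -24064/15, -75776/15, -2613248/105, …
ICs: h(0) = 0, h′(0) = -8.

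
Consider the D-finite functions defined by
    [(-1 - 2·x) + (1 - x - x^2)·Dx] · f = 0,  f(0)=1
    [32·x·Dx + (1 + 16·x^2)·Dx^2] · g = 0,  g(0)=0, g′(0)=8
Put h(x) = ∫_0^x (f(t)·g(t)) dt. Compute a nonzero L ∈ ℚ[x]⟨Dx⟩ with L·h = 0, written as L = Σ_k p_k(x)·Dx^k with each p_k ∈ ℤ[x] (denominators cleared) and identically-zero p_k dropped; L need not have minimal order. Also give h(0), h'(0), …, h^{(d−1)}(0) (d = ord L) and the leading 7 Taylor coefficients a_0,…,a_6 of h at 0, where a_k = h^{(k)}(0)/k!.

L = (2 + 32·x + 96·x^2)·Dx + (2 - 28·x + 64·x^2 + 96·x^3)·Dx^2 + (-1 + x - 15·x^2 + 16·x^3 + 16·x^4)·Dx^3  (order 3).
h: a_k = 0, 0, 4, 8/3, -20/3, -56/15, 2732/45, …
ICs: h(0) = 0, h′(0) = 0, h′′(0) = 8.

f: a_k = 1, 1, 2, 3, 5, 8, 13, …
g: a_k = 0, 8, 0, -128/3, 0, 2048/5, 0, …
Product ⇒ symmetric product L₀, ord ≤ 2.
∫: right-multiply L₀ by Dx.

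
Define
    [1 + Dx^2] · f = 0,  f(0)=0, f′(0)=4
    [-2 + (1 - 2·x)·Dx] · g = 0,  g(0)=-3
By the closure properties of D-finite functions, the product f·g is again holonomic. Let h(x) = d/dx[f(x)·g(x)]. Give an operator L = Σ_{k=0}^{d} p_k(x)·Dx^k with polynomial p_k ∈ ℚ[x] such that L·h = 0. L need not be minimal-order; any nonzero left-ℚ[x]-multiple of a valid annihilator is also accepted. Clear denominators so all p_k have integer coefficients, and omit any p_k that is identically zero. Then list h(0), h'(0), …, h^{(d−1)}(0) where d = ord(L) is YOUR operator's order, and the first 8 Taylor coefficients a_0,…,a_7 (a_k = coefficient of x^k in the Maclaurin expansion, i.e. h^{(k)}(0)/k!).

f: a_k = 0, 4, 0, -2/3, 0, 1/30, 0, -1/1260, …
g: a_k = -3, -6, -12, -24, -48, -96, -192, -384, …
h₀=f·g: eliminate ⇒ L₀, order ≤ 2·1.
Derive L from L₀ (diff closure).
L = (-7 - 4·x + 4·x^2) + (-4 + 8·x)·Dx + (1 - 4·x + 4·x^2)·Dx^2  (order 2).
h: a_k = -12, -48, -138, -368, -1841/2, -11046/5, -309287/60, -1237148/105, …
ICs: h(0) = -12, h′(0) = -48.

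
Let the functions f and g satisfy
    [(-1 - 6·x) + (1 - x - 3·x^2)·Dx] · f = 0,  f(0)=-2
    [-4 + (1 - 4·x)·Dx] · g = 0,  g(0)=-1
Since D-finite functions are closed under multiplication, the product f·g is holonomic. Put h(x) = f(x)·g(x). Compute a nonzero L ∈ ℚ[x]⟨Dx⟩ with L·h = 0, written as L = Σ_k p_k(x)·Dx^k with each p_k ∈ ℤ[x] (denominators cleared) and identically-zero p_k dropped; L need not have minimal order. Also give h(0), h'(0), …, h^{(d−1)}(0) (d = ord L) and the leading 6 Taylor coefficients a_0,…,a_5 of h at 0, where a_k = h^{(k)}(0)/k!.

f: a_k = -2, -2, -8, -14, -38, -80, …
g: a_k = -1, -4, -16, -64, -256, -1024, …
f·g: L₀ = L_f ⊗_s L_g, ord ≤ 1·1.
L = (-5 + 2·x + 36·x^2) + (1 - 5·x + x^2 + 12·x^3)·Dx  (order 1).
h: a_k = 2, 10, 48, 206, 862, 3528, …
ICs: h(0) = 2.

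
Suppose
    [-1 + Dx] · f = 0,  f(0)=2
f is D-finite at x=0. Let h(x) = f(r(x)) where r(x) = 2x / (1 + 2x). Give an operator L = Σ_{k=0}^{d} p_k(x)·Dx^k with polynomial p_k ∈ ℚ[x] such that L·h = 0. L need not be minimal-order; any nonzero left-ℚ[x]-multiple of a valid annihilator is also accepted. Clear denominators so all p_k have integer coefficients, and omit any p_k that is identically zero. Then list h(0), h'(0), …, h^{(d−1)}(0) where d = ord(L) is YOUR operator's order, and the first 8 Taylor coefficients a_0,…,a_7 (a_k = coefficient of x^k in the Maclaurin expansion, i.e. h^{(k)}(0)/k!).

L = -2 + (1 + 4·x + 4·x^2)·Dx  (order 1).
h: a_k = 2, 4, -4, 8/3, 4/3, -152/15, 1208/45, -17456/315, …
ICs: h(0) = 2.

f: a_k = 2, 2, 1, 1/3, 1/12, 1/60, 1/360, 1/2520, …
Substitute x→r, Dx→(1/r')Dx; clear ⇒ L₀.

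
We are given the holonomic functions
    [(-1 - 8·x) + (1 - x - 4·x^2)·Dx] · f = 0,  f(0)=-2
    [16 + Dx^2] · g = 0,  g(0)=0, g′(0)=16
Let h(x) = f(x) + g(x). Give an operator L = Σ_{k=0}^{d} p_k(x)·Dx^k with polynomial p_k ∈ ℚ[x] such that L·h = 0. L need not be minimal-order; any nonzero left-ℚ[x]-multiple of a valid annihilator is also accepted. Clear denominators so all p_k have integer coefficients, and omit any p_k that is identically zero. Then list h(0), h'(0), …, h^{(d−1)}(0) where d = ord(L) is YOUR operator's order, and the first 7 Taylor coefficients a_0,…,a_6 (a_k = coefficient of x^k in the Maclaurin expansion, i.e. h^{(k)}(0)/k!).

L = (560 + 4608·x + 1664·x^2 + 6144·x^3 + 10240·x^4 + 16384·x^5) + (-208 + 272·x + 896·x^2 - 1408·x^3 - 1536·x^4 + 6144·x^5 + 8192·x^6)·Dx + (35 + 288·x + 104·x^2 + 384·x^3 + 640·x^4 + 1024·x^5)·Dx^2 + (-13 + 17·x + 56·x^2 - 88·x^3 - 96·x^4 + 384·x^5 + 512·x^6)·Dx^3  (order 3).
h: a_k = -2, 14, -10, -182/3, -58, -1438/15, -362, …
ICs: h(0) = -2, h′(0) = 14, h′′(0) = -20.

f: a_k = -2, -2, -10, -18, -58, -130, -362, …
g: a_k = 0, 16, 0, -128/3, 0, 512/15, 0, …
L₀ := lclm(L_f,L_g); ord L₀ ≤ 1+2.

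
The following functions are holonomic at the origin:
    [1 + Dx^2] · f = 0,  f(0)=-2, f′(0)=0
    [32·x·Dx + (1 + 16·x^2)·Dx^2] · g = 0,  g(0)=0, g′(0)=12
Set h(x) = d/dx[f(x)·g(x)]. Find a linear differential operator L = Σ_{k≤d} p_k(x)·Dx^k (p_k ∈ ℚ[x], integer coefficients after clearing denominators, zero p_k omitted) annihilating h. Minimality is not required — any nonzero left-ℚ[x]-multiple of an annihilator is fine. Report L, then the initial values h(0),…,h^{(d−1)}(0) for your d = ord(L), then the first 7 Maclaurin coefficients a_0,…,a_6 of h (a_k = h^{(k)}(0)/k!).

L = (209105 + 6893664·x^2 + 261353216·x^4 + 52248576·x^6 - 2162688·x^8 - 60817408·x^10 + 16777216·x^12) + (108608·x + 9933824·x^3 + 133857280·x^5 + 44564480·x^7 + 20971520·x^9 + 67108864·x^11)·Dx + (210210 + 6980800·x^2 + 263314944·x^4 + 66224128·x^6 + 4063232·x^8 - 54525952·x^10 + 33554432·x^12)·Dx^2 + (108608·x + 9933824·x^3 + 133857280·x^5 + 44564480·x^7 + 20971520·x^9 + 67108864·x^11)·Dx^3 + (1105 + 87136·x^2 + 1961728·x^4 + 13975552·x^6 + 6225920·x^8 + 6291456·x^10 + 16777216·x^12)·Dx^4  (order 4).
h: a_k = -24, 0, 420, 0, -6469, 0, 3079271/30, …
ICs: h(0) = -24, h′(0) = 0, h′′(0) = 840, h′′′(0) = 0.

f: a_k = -2, 0, 1, 0, -1/12, 0, 1/360, …
g: a_k = 0, 12, 0, -64, 0, 3072/5, 0, …
Product ⇒ symmetric product L₀, ord ≤ 4.
h=h₀': d/dx-closure on L₀ ⇒ L.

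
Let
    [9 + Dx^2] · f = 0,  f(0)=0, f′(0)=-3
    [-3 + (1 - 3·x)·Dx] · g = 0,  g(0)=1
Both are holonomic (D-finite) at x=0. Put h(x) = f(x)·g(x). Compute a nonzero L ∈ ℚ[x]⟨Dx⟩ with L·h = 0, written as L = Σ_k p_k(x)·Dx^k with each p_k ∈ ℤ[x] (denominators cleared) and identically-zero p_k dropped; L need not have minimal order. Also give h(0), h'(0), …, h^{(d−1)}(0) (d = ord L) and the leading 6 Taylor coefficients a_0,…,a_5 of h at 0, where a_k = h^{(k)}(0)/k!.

f: a_k = 0, -3, 0, 9/2, 0, -81/40, …
g: a_k = 1, 3, 9, 27, 81, 243, …
Sym-product of L_f,L_g gives L₀ (≤ ord 2).
L = (-9 + 27·x) + 6·Dx + (-1 + 3·x)·Dx^2  (order 2).
h: a_k = 0, -3, -9, -45/2, -135/2, -8181/40, …
ICs: h(0) = 0, h′(0) = -3.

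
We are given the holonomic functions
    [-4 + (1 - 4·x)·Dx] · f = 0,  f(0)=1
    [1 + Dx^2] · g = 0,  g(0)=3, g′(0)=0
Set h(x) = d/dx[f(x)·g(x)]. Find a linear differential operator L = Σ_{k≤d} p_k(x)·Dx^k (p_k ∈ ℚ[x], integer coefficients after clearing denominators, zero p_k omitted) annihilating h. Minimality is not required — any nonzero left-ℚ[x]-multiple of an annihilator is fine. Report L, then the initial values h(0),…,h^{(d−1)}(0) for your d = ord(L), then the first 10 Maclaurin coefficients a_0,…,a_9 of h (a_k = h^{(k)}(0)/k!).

f: a_k = 1, 4, 16, 64, 256, 1024, 4096, 16384, 65536, 262144, …
g: a_k = 3, 0, -3/2, 0, 1/8, 0, -1/240, 0, 1/13440, 0, …
h₀=f·g: eliminate ⇒ L₀, order ≤ 1·2.
h=h₀': d/dx-closure on L₀ ⇒ L.
L = (-31 - 8·x + 16·x^2) + (-8 + 32·x)·Dx + (1 - 8·x + 16·x^2)·Dx^2  (order 2).
h: a_k = 12, 93, 558, 5953/2, 29765/2, 2857439/40, 20002073/60, 512053069/336, 1536159207/224, 3686782096799/120960, …
ICs: h(0) = 12, h′(0) = 93.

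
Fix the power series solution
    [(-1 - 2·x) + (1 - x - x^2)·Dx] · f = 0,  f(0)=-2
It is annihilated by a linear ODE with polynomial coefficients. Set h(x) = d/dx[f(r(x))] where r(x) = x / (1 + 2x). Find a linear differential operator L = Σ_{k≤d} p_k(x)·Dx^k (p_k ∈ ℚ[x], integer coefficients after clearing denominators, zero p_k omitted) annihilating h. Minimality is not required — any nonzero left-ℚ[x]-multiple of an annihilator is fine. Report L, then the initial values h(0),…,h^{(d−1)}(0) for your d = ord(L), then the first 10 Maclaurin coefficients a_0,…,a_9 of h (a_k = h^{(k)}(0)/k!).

L = (-6·x - 18·x^2 - 16·x^3) + (-1 - 9·x - 27·x^2 - 30·x^3 - 8·x^4)·Dx  (order 1).
h: a_k = -2, 0, 6, -24, 80, -252, 770, -2304, 6786, -19740, …
ICs: h(0) = -2.

f: a_k = -2, -2, -4, -6, -10, -16, -26, -42, -68, -110, …
L₀ from L_f via x↦r, Dx↦r'^{-1}Dx.
h₀' ⇒ L via d/dx closure of L₀.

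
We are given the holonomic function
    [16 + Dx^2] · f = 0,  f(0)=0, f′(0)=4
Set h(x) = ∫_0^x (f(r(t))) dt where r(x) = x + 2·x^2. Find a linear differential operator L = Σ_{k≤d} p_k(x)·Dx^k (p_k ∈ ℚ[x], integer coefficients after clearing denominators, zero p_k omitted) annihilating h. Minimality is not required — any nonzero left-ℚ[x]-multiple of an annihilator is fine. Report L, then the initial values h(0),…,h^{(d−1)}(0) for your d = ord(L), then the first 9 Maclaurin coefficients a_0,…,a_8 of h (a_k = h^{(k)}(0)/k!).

L = (16 + 192·x + 768·x^2 + 1024·x^3)·Dx - 4·Dx^2 + (1 + 4·x)·Dx^3  (order 3).
h: a_k = 0, 0, 2, 8/3, -8/3, -64/5, -896/45, 0, 13312/315, …
ICs: h(0) = 0, h′(0) = 0, h′′(0) = 4.

f: a_k = 0, 4, 0, -32/3, 0, 128/15, 0, -1024/315, 0, …
h₀=f(r): pull back L_f along r ⇒ L₀.
∫: right-multiply L₀ by Dx.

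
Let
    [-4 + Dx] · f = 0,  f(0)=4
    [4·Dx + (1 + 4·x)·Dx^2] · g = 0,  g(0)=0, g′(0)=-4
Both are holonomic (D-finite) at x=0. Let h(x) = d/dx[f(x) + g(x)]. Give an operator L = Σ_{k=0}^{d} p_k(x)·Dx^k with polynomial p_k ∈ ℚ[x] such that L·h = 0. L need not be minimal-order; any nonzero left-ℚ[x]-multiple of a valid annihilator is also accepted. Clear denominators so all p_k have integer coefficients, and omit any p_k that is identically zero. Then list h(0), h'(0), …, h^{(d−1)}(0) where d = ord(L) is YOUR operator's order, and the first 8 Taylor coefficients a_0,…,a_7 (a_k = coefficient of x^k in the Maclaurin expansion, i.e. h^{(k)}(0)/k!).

f: a_k = 4, 16, 32, 128/3, 128/3, 512/15, 1024/45, 4096/315, …
g: a_k = 0, -4, 8, -64/3, 64, -1024/5, 2048/3, -16384/7, …
h₀=f+g: left-lcm gives L₀, ord ≤ 3.
h=h₀': d/dx-closure on L₀ ⇒ L.
L = (-24 - 32·x) + (2 - 16·x - 32·x^2)·Dx + (1 + 6·x + 8·x^2)·Dx^2  (order 2).
h: a_k = 12, 80, 64, 1280/3, -2560/3, 63488/15, -733184/45, 20660224/315, …
ICs: h(0) = 12, h′(0) = 80.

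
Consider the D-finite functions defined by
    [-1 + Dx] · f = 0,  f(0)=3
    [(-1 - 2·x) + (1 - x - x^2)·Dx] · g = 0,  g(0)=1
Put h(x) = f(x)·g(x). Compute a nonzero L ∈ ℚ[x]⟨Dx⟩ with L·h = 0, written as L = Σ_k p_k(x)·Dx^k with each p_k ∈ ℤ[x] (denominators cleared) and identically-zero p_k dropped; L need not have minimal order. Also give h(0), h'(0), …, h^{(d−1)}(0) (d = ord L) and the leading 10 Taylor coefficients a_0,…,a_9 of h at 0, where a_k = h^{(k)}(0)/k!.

L = (2 + x - x^2) + (-1 + x + x^2)·Dx  (order 1).
h: a_k = 3, 6, 21/2, 17, 221/8, 893/20, 17347/240, 98221/840, 2542969/13440, 2645039/8640, …
ICs: h(0) = 3.

f: a_k = 3, 3, 3/2, 1/2, 1/8, 1/40, 1/240, 1/1680, 1/13440, 1/120960, …
g: a_k = 1, 1, 2, 3, 5, 8, 13, 21, 34, 55, …
Product ⇒ symmetric product L₀, ord ≤ 1.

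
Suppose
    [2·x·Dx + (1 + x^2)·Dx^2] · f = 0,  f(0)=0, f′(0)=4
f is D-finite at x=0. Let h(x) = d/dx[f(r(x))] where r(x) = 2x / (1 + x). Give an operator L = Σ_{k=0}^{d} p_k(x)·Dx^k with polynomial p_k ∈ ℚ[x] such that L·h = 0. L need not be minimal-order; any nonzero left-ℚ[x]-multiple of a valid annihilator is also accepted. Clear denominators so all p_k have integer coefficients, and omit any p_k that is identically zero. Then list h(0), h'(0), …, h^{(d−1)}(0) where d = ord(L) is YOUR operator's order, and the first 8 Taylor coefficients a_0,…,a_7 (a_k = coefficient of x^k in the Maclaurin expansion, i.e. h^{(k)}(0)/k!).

f: a_k = 0, 4, 0, -4/3, 0, 4/5, 0, -4/7, …
h₀=f(r): pull back L_f along r ⇒ L₀.
Differentiate: ansatz ord ≤ ord L₀ ⇒ L.
L = (2 + 10·x) + (1 + 2·x + 5·x^2)·Dx  (order 1).
h: a_k = 8, -16, -8, 96, -152, -176, 1112, -1344, …
ICs: h(0) = 8.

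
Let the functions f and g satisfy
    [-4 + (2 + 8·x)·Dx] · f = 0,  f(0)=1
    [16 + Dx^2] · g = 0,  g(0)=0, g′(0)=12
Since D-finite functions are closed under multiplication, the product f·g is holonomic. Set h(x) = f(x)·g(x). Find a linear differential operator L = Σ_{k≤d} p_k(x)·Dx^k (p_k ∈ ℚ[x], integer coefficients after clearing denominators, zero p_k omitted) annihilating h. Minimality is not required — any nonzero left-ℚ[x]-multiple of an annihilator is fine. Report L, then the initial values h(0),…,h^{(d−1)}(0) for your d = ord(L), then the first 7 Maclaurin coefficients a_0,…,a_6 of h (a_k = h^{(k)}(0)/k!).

L = (28 + 128·x + 256·x^2) + (-4 - 16·x)·Dx + (1 + 8·x + 16·x^2)·Dx^2  (order 2).
h: a_k = 0, 12, 24, -56, -16, -152/5, 1296/5, …
ICs: h(0) = 0, h′(0) = 12.

f: a_k = 1, 2, -2, 4, -10, 28, -84, …
g: a_k = 0, 12, 0, -32, 0, 128/5, 0, …
Product ⇒ symmetric product L₀, ord ≤ 2.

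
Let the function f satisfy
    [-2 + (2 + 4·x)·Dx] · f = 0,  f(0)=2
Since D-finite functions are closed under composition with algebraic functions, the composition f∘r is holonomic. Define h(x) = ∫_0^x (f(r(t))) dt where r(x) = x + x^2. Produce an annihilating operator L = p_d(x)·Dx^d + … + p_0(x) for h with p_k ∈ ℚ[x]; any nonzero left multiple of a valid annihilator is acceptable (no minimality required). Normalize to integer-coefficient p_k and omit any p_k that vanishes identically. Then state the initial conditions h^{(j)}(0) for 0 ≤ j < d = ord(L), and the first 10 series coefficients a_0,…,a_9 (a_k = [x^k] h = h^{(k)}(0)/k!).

L = (-1 - 2·x)·Dx + (1 + 2·x + 2·x^2)·Dx^2  (order 2).
h: a_k = 0, 2, 1, 1/3, -1/4, 3/20, -1/24, -3/56, 7/64, -61/576, …
ICs: h(0) = 0, h′(0) = 2.

f: a_k = 2, 2, -1, 1, -5/4, 7/4, -21/8, 33/8, -429/64, 715/64, …
Change of var in L_f (x↦r) gives L₀.
∫: right-multiply L₀ by Dx.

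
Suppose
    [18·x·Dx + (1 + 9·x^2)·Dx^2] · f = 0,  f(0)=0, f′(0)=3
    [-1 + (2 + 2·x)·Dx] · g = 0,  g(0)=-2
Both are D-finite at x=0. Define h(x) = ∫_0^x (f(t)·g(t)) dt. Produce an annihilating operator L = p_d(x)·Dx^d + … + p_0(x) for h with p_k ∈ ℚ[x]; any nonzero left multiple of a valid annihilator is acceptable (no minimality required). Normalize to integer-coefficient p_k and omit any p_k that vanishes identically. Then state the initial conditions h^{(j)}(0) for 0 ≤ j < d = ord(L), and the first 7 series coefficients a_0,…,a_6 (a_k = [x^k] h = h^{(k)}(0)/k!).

f: a_k = 0, 3, 0, -9, 0, 243/5, 0, …
g: a_k = -2, -1, 1/4, -1/8, 5/64, -7/128, 21/512, …
h₀=f·g: eliminate ⇒ L₀, order ≤ 2·1.
h=∫h₀ ⇒ L = L₀·Dx.
L = (3 - 36·x - 9·x^2)·Dx + (-4 + 68·x + 108·x^2 + 36·x^3)·Dx^2 + (4 + 8·x + 40·x^2 + 72·x^3 + 36·x^4)·Dx^3  (order 3).
h: a_k = 0, 0, -3, -1, 75/16, 69/40, -10583/640, …
ICs: h(0) = 0, h′(0) = 0, h′′(0) = -6.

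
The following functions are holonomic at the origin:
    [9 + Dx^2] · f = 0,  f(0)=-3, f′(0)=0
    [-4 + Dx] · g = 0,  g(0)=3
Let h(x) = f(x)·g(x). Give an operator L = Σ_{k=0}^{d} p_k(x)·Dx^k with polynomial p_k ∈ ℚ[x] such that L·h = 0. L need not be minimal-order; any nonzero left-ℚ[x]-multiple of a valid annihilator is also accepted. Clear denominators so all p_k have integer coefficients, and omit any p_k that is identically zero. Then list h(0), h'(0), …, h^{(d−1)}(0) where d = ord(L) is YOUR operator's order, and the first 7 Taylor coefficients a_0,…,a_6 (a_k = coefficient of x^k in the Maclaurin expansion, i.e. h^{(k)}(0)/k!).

L = 25 - 8·Dx + Dx^2  (order 2).
h: a_k = -9, -36, -63/2, 66, 1581/8, 2337/10, 11753/80, …
ICs: h(0) = -9, h′(0) = -36.

f: a_k = -3, 0, 27/2, 0, -81/8, 0, 243/80, …
g: a_k = 3, 12, 24, 32, 32, 128/5, 256/15, …
L₀ := L_f ⊗_s L_g (sym. prod.), ord ≤ 2.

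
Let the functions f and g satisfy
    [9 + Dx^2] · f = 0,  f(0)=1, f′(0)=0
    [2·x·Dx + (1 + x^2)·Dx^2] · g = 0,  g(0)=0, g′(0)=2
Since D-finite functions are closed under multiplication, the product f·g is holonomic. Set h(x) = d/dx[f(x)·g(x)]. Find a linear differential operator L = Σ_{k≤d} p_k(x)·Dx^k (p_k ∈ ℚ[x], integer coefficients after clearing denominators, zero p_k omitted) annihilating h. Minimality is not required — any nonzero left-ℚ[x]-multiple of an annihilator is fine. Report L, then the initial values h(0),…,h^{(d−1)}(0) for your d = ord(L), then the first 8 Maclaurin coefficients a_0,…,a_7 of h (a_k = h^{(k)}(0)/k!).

L = (20358 + 86886·x^2 + 157437·x^4 + 155520·x^6 + 96228·x^8 + 36450·x^10 + 6561·x^12) + (6372·x + 25596·x^3 + 39960·x^5 + 32400·x^7 + 14580·x^9 + 2916·x^11)·Dx + (3432 + 15828·x^2 + 31110·x^4 + 33588·x^6 + 22032·x^8 + 8424·x^10 + 1458·x^12)·Dx^2 + (708·x + 2844·x^3 + 4440·x^5 + 3600·x^7 + 1620·x^9 + 324·x^11)·Dx^3 + (130 + 686·x^2 + 1513·x^4 + 1812·x^6 + 1260·x^8 + 486·x^10 + 81·x^12)·Dx^4  (order 4).
h: a_k = 2, 0, -29, 0, 203/4, 0, -1781/40, 0, …
ICs: h(0) = 2, h′(0) = 0, h′′(0) = -58, h′′′(0) = 0.

f: a_k = 1, 0, -9/2, 0, 27/8, 0, -81/80, 0, …
g: a_k = 0, 2, 0, -2/3, 0, 2/5, 0, -2/7, …
Sym-product of L_f,L_g gives L₀ (≤ ord 4).
Differentiate: ansatz ord ≤ ord L₀ ⇒ L.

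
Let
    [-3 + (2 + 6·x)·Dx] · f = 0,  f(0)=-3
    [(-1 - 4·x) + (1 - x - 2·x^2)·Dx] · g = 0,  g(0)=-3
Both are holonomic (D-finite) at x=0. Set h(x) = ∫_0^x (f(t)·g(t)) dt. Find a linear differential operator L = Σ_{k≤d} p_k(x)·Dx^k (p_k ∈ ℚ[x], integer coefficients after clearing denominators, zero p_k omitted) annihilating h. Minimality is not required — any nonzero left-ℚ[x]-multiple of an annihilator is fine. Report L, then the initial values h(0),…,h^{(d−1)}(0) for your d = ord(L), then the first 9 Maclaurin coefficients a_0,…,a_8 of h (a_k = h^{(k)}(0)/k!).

f: a_k = -3, -9/2, 27/8, -81/16, 1215/128, -5103/256, 45927/1024, -216513/2048, 8444007/32768, …
g: a_k = -3, -3, -9, -15, -33, -63, -129, -255, -513, …
f·g: L₀ = L_f ⊗_s L_g, ord ≤ 1·1.
h=∫₀ˣh₀: take L = L₀·Dx.
L = (5 + 11·x + 18·x^2)·Dx + (-2 - 4·x + 10·x^2 + 12·x^3)·Dx^2  (order 2).
h: a_k = 0, 9, 45/4, 81/8, 1449/64, 15723/640, 31041/512, 486279/7168, 3112065/16384, …
ICs: h(0) = 0, h′(0) = 9.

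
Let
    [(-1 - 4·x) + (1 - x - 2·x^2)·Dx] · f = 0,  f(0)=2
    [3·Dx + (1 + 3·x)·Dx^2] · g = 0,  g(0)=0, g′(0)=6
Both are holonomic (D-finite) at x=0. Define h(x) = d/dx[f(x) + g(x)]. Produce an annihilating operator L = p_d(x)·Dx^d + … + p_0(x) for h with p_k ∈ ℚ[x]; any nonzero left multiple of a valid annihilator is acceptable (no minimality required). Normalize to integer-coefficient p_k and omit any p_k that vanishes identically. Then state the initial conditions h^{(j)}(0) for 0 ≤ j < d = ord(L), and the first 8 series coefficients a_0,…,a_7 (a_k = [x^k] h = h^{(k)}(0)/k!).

L = (66 + 270·x + 576·x^2 + 336·x^3 + 288·x^4) + (4 + 96·x + 492·x^2 + 832·x^3 + 696·x^4 + 480·x^5)·Dx + (-3 - 19·x - 25·x^2 + 39·x^3 + 116·x^4 + 164·x^5 + 96·x^6)·Dx^2  (order 2).
h: a_k = 8, -6, 84, -74, 696, -942, 5564, -10386, …
ICs: h(0) = 8, h′(0) = -6.

f: a_k = 2, 2, 6, 10, 22, 42, 86, 170, …
g: a_k = 0, 6, -9, 18, -81/2, 486/5, -243, 4374/7, …
L₀ := lclm(L_f,L_g); ord L₀ ≤ 1+2.
Differentiate: ansatz ord ≤ ord L₀ ⇒ L.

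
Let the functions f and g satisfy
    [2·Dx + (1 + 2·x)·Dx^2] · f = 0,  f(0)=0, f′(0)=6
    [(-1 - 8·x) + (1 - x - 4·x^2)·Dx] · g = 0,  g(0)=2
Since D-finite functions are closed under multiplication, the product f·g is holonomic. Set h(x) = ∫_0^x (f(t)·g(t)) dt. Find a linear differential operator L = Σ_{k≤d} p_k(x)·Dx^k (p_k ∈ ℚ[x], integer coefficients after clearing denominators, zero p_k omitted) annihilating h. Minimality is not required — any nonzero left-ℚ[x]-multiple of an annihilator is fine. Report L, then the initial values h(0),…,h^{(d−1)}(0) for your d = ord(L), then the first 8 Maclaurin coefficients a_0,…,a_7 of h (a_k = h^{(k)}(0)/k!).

L = (10 + 32·x)·Dx + (22·x + 40·x^2)·Dx^2 + (-1 - x + 6·x^2 + 8·x^3)·Dx^3  (order 3).
h: a_k = 0, 0, 6, 0, 16, 8, 836/15, 2152/35, …
ICs: h(0) = 0, h′(0) = 0, h′′(0) = 12.

f: a_k = 0, 6, -6, 8, -12, 96/5, -32, 384/7, …
g: a_k = 2, 2, 10, 18, 58, 130, 362, 882, …
h₀=f·g: eliminate ⇒ L₀, order ≤ 2·1.
h=∫h₀ ⇒ L = L₀·Dx.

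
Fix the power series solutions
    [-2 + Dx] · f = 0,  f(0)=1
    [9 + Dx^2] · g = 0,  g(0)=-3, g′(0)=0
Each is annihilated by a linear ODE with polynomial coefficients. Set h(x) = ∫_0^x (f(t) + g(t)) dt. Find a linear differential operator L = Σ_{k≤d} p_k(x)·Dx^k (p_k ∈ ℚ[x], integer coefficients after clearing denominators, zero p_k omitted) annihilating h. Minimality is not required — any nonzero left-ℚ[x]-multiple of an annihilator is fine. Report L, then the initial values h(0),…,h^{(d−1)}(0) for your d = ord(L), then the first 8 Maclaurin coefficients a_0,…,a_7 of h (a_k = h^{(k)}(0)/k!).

f: a_k = 1, 2, 2, 4/3, 2/3, 4/15, 4/45, 8/315, …
g: a_k = -3, 0, 27/2, 0, -81/8, 0, 243/80, 0, …
f+g: L₀ = lclm(L_f,L_g), ord ≤ 1+2.
Integrate: L := L₀·Dx.
L = -18·Dx + 9·Dx^2 - 2·Dx^3 + Dx^4  (order 4).
h: a_k = 0, -2, 1, 31/6, 1/3, -227/120, 2/45, 2251/5040, …
ICs: h(0) = 0, h′(0) = -2, h′′(0) = 2, h′′′(0) = 31.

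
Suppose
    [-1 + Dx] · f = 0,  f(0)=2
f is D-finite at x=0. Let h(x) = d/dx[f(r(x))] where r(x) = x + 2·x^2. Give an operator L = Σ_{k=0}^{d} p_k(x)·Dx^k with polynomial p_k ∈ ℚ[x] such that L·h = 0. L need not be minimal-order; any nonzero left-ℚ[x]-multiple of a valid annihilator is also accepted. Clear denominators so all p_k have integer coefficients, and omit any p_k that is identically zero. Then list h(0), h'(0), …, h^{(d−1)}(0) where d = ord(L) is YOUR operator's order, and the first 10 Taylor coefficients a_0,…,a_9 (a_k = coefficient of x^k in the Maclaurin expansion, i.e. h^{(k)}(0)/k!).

f: a_k = 2, 2, 1, 1/3, 1/12, 1/60, 1/360, 1/2520, 1/20160, 1/181440, …
f∘r: x↦r, Dx↦Dx/r' in L_f ⇒ L₀.
h=h₀': d/dx-closure on L₀ ⇒ L.
L = (5 + 8·x + 16·x^2) + (-1 - 4·x)·Dx  (order 1).
h: a_k = 2, 10, 13, 73/3, 281/12, 1741/60, 1697/72, 57233/2520, 328753/20160, 2389141/181440, …
ICs: h(0) = 2.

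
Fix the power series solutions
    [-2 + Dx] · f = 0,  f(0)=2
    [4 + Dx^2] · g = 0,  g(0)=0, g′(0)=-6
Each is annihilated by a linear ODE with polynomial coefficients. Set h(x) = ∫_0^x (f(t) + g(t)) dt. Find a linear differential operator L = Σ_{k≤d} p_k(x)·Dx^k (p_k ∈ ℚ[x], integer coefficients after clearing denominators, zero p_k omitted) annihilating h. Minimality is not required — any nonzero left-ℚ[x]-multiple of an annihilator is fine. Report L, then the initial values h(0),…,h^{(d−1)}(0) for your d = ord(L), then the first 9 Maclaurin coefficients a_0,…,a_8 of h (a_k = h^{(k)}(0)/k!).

f: a_k = 2, 4, 4, 8/3, 4/3, 8/15, 8/45, 16/315, 4/315, …
g: a_k = 0, -6, 0, 4, 0, -4/5, 0, 8/105, 0, …
f+g: L₀ = lclm(L_f,L_g), ord ≤ 1+2.
∫: right-multiply L₀ by Dx.
L = -8·Dx + 4·Dx^2 - 2·Dx^3 + Dx^4  (order 4).
h: a_k = 0, 2, -1, 4/3, 5/3, 4/15, -2/45, 8/315, 1/63, …
ICs: h(0) = 0, h′(0) = 2, h′′(0) = -2, h′′′(0) = 8.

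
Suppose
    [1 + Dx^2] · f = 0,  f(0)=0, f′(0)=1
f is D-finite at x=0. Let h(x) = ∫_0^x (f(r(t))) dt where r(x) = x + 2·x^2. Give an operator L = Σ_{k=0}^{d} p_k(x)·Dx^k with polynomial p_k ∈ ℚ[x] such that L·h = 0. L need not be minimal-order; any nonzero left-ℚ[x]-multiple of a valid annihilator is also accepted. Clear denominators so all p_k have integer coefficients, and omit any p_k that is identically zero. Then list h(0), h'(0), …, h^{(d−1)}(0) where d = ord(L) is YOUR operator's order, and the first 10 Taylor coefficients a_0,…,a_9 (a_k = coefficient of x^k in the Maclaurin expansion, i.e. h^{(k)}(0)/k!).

f: a_k = 0, 1, 0, -1/6, 0, 1/120, 0, -1/5040, 0, 1/362880, …
Change of var in L_f (x↦r) gives L₀.
h=∫h₀ ⇒ L = L₀·Dx.
L = (1 + 12·x + 48·x^2 + 64·x^3)·Dx - 4·Dx^2 + (1 + 4·x)·Dx^3  (order 3).
h: a_k = 0, 0, 1/2, 2/3, -1/24, -1/5, -239/720, -5/28, 1679/40320, 239/3240, …
ICs: h(0) = 0, h′(0) = 0, h′′(0) = 1.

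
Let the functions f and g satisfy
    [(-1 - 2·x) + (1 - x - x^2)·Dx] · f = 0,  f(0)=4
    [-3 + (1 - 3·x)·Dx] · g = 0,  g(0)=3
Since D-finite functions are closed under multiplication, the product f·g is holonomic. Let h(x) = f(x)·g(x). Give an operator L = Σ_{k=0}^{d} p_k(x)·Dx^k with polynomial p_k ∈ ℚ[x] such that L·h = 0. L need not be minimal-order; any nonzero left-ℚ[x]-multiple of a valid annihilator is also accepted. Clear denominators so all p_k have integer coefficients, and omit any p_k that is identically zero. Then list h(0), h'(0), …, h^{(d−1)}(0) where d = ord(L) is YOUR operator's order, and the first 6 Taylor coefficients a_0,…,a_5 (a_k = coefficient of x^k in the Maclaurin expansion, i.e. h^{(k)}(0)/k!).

L = (-4 + 4·x + 9·x^2) + (1 - 4·x + 2·x^2 + 3·x^3)·Dx  (order 1).
h: a_k = 12, 48, 168, 540, 1680, 5136, …
ICs: h(0) = 12.

f: a_k = 4, 4, 8, 12, 20, 32, …
g: a_k = 3, 9, 27, 81, 243, 729, …
h₀=f·g: eliminate ⇒ L₀, order ≤ 1·1.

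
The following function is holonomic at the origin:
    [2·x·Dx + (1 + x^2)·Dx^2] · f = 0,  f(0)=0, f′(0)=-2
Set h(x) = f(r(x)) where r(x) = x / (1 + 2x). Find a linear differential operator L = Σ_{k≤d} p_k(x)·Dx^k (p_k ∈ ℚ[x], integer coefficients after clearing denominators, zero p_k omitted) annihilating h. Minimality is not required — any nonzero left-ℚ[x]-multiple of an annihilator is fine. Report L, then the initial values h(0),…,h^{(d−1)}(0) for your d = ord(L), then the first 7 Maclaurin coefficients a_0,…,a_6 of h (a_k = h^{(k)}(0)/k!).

L = (4 + 10·x)·Dx + (1 + 4·x + 5·x^2)·Dx^2  (order 2).
h: a_k = 0, -2, 4, -22/3, 12, -82/5, 44/3, …
ICs: h(0) = 0, h′(0) = -2.

f: a_k = 0, -2, 0, 2/3, 0, -2/5, 0, …
Change of var in L_f (x↦r) gives L₀.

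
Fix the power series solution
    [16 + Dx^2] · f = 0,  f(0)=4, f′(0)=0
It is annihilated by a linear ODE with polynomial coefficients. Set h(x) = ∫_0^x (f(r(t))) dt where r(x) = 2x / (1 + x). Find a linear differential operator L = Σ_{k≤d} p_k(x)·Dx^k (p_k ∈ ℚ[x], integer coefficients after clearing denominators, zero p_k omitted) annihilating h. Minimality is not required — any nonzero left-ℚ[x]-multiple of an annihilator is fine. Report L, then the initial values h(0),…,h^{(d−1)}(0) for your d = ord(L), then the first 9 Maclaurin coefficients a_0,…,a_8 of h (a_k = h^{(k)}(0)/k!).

L = 64·Dx + (2 + 6·x + 6·x^2 + 2·x^3)·Dx^2 + (1 + 4·x + 6·x^2 + 4·x^3 + x^4)·Dx^3  (order 3).
h: a_k = 0, 4, 0, -128/3, 64, 896/15, -3328/9, 212864/315, -2592/5, …
ICs: h(0) = 0, h′(0) = 4, h′′(0) = 0.

f: a_k = 4, 0, -32, 0, 128/3, 0, -1024/45, 0, 2048/315, …
Change of var in L_f (x↦r) gives L₀.
∫: right-multiply L₀ by Dx.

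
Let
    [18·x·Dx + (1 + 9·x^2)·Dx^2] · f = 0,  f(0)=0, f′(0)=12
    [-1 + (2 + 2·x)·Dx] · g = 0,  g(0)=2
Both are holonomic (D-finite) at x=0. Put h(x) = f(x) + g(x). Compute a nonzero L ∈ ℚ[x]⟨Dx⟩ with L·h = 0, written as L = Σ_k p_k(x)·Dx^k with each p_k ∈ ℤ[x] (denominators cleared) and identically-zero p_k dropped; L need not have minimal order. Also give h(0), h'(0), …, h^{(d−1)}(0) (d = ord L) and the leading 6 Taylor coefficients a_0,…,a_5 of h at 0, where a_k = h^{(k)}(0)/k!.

f: a_k = 0, 12, 0, -36, 0, 972/5, …
g: a_k = 2, 1, -1/4, 1/8, -5/64, 7/128, …
Sum ⇒ L₀ = lclm(L_f,L_g) in ℚ(x)⟨Dx⟩.
L = (-36 - 90·x + 972·x^2 + 486·x^3)·Dx + (-75 - 144·x + 1818·x^2 + 3888·x^3 + 1701·x^4)·Dx^2 + (-2 + 70·x + 108·x^2 + 684·x^3 + 1134·x^4 + 486·x^5)·Dx^3  (order 3).
h: a_k = 2, 13, -1/4, -287/8, -5/64, 124451/640, …
ICs: h(0) = 2, h′(0) = 13, h′′(0) = -1/2.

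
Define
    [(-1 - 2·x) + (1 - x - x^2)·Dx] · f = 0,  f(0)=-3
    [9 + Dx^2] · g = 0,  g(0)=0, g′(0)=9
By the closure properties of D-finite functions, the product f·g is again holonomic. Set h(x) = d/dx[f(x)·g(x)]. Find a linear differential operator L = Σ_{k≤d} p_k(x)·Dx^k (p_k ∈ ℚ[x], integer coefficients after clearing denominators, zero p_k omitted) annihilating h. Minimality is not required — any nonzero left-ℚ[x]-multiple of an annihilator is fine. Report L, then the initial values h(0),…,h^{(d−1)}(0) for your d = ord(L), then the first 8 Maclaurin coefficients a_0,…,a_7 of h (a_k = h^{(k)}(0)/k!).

L = (3 - 162·x - 81·x^2 + 162·x^3 + 81·x^4) + (-12 - 6·x + 54·x^2 + 36·x^3)·Dx + (7 - 16·x - 7·x^2 + 18·x^3 + 9·x^4)·Dx^2  (order 2).
h: a_k = -27, -54, -81/2, -162, -2889/8, -13527/20, -20277/16, -164511/70, …
ICs: h(0) = -27, h′(0) = -54.

f: a_k = -3, -3, -6, -9, -15, -24, -39, -63, …
g: a_k = 0, 9, 0, -27/2, 0, 243/40, 0, -729/560, …
Product ⇒ symmetric product L₀, ord ≤ 2.
Derive L from L₀ (diff closure).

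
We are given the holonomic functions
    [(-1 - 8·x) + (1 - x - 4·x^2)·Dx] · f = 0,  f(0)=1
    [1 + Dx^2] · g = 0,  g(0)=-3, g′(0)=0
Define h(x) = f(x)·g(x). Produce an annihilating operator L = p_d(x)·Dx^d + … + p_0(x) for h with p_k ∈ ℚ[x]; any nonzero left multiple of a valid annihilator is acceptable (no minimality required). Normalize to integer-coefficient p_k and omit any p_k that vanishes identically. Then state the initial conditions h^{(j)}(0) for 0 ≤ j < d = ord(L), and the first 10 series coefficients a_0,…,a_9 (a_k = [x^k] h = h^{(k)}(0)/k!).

f: a_k = 1, 1, 5, 9, 29, 65, 181, 441, 1165, 2929, …
g: a_k = -3, 0, 3/2, 0, -1/8, 0, 1/240, 0, -1/13440, 0, …
f·g: L₀ = L_f ⊗_s L_g, ord ≤ 1·2.
L = (7 + x + 4·x^2) + (2 + 16·x)·Dx + (-1 + x + 4·x^2)·Dx^2  (order 2).
h: a_k = -3, -3, -27/2, -51/2, -637/8, -1453/8, -120029/240, -294389/240, -14457427/4480, -109315417/13440, …
ICs: h(0) = -3, h′(0) = -3.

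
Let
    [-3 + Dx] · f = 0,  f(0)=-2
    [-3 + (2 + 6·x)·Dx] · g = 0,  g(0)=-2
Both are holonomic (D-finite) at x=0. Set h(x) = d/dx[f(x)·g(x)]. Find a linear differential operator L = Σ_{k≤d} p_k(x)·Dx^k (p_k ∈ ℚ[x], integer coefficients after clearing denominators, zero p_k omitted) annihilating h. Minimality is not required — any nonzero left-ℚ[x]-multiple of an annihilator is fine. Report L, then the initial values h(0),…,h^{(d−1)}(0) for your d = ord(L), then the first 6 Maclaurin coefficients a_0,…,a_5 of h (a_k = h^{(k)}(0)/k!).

f: a_k = -2, -6, -9, -9, -27/4, -81/20, …
g: a_k = -2, -3, 9/4, -27/8, 405/64, -1701/128, …
Product ⇒ symmetric product L₀, ord ≤ 1.
h=h₀': d/dx-closure on L₀ ⇒ L.
L = (7 + 36·x + 36·x^2) + (-2 - 10·x - 12·x^2)·Dx  (order 1).
h: a_k = 18, 63, 459/4, 891/8, 8667/64, -21627/640, …
ICs: h(0) = 18.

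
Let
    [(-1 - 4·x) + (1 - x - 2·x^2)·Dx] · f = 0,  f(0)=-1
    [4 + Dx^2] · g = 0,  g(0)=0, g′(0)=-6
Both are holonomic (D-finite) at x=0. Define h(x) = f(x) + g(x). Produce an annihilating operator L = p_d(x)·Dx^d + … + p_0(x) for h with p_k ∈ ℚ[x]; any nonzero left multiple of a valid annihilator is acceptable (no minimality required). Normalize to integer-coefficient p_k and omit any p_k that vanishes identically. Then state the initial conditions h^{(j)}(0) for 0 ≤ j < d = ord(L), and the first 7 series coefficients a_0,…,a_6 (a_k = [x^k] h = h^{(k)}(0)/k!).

L = (68 + 304·x + 200·x^2 + 320·x^3 + 160·x^4 + 128·x^5) + (-20 + 12·x + 24·x^2 + 8·x^3 + 48·x^4 + 96·x^5 + 64·x^6)·Dx + (17 + 76·x + 50·x^2 + 80·x^3 + 40·x^4 + 32·x^5)·Dx^2 + (-5 + 3·x + 6·x^2 + 2·x^3 + 12·x^4 + 24·x^5 + 16·x^6)·Dx^3  (order 3).
h: a_k = -1, -7, -3, -1, -11, -109/5, -43, …
ICs: h(0) = -1, h′(0) = -7, h′′(0) = -6.

f: a_k = -1, -1, -3, -5, -11, -21, -43, …
g: a_k = 0, -6, 0, 4, 0, -4/5, 0, …
Weyl lclm of L_f,L_g ⇒ L₀ (ord ≤ 3).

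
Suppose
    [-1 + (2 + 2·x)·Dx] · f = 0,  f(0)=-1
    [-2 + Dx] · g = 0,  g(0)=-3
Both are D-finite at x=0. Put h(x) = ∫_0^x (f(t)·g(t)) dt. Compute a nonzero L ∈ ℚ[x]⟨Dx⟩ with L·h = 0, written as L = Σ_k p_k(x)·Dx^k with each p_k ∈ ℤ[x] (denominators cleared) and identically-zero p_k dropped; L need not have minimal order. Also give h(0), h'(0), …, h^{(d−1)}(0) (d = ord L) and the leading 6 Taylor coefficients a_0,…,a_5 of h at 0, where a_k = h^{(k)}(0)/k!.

f: a_k = -1, -1/2, 1/8, -1/16, 5/128, -7/256, …
g: a_k = -3, -6, -6, -4, -2, -4/5, …
f·g: L₀ = L_f ⊗_s L_g, ord ≤ 1·1.
∫: right-multiply L₀ by Dx.
L = (-5 - 4·x)·Dx + (2 + 2·x)·Dx^2  (order 2).
h: a_k = 0, 3, 15/4, 23/8, 103/64, 449/640, …
ICs: h(0) = 0, h′(0) = 3.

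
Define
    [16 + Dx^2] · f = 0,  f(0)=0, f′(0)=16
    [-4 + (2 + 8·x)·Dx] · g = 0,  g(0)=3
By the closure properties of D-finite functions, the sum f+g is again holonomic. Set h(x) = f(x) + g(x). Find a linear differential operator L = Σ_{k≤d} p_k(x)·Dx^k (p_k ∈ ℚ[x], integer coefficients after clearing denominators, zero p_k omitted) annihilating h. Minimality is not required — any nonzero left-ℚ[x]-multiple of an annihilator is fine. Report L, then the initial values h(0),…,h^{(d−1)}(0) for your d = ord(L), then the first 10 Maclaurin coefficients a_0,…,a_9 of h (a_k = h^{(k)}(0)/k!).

f: a_k = 0, 16, 0, -128/3, 0, 512/15, 0, -4096/315, 0, 8192/2835, …
g: a_k = 3, 6, -6, 12, -30, 84, -252, 792, -2574, 8580, …
L₀ := lclm(L_f,L_g); ord L₀ ≤ 2+1.
L = (-224 - 1024·x - 2048·x^2) + (48 + 704·x + 3072·x^2 + 4096·x^3)·Dx + (-14 - 64·x - 128·x^2)·Dx^2 + (3 + 44·x + 192·x^2 + 256·x^3)·Dx^3  (order 3).
h: a_k = 3, 22, -6, -92/3, -30, 1772/15, -252, 245384/315, -2574, 24332492/2835, …
ICs: h(0) = 3, h′(0) = 22, h′′(0) = -12.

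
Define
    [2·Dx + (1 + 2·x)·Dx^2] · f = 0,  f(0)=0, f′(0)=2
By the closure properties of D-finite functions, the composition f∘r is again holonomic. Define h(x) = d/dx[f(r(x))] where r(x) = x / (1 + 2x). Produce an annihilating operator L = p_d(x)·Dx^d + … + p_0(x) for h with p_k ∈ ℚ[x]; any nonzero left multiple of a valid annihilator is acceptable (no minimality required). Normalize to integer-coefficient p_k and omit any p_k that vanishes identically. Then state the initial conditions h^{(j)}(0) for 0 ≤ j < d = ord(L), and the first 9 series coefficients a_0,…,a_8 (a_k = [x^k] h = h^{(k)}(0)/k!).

L = (6 + 16·x) + (1 + 6·x + 8·x^2)·Dx  (order 1).
h: a_k = 2, -12, 56, -240, 992, -4032, 16256, -65280, 261632, …
ICs: h(0) = 2.

f: a_k = 0, 2, -2, 8/3, -4, 32/5, -32/3, 128/7, -32, …
L₀ from L_f via x↦r, Dx↦r'^{-1}Dx.
Differentiate: ansatz ord ≤ ord L₀ ⇒ L.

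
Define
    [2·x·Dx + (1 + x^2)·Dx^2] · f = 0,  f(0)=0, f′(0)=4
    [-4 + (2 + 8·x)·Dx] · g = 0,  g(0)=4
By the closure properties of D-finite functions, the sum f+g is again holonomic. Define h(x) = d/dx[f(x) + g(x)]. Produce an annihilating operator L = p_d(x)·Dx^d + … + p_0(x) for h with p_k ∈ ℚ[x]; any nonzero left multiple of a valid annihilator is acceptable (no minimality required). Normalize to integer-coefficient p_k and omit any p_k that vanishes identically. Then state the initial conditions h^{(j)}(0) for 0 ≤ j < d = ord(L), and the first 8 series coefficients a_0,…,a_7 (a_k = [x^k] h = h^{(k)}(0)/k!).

L = (-4 - 40·x + 12·x^2 + 24·x^3) + (-14 - 16·x - 50·x^2 + 48·x^3 + 84·x^4)·Dx + (-2 - 6·x + 12·x^2 + 18·x^3 + 14·x^4 + 24·x^5)·Dx^2  (order 2).
h: a_k = 12, -16, 44, -160, 564, -2016, 7388, -27456, …
ICs: h(0) = 12, h′(0) = -16.

f: a_k = 0, 4, 0, -4/3, 0, 4/5, 0, -4/7, …
g: a_k = 4, 8, -8, 16, -40, 112, -336, 1056, …
Weyl lclm of L_f,L_g ⇒ L₀ (ord ≤ 3).
h₀' ⇒ L via d/dx closure of L₀.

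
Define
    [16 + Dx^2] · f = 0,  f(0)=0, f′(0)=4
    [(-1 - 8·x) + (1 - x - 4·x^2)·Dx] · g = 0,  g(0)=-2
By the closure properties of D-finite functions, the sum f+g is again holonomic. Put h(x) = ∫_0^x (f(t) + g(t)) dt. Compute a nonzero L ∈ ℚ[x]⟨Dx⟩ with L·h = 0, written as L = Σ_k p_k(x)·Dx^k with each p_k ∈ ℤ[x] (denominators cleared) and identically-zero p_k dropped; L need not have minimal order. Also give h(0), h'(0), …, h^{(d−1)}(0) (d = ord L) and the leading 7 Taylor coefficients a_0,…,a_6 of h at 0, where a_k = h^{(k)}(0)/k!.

f: a_k = 0, 4, 0, -32/3, 0, 128/15, 0, …
g: a_k = -2, -2, -10, -18, -58, -130, -362, …
L₀ := lclm(L_f,L_g); ord L₀ ≤ 2+1.
Integrate: L := L₀·Dx.
L = (-560 - 4608·x - 1664·x^2 - 6144·x^3 - 10240·x^4 - 16384·x^5)·Dx + (208 - 272·x - 896·x^2 + 1408·x^3 + 1536·x^4 - 6144·x^5 - 8192·x^6)·Dx^2 + (-35 - 288·x - 104·x^2 - 384·x^3 - 640·x^4 - 1024·x^5)·Dx^3 + (13 - 17·x - 56·x^2 + 88·x^3 + 96·x^4 - 384·x^5 - 512·x^6)·Dx^4  (order 4).
h: a_k = 0, -2, 1, -10/3, -43/6, -58/5, -911/45, …
ICs: h(0) = 0, h′(0) = -2, h′′(0) = 2, h′′′(0) = -20.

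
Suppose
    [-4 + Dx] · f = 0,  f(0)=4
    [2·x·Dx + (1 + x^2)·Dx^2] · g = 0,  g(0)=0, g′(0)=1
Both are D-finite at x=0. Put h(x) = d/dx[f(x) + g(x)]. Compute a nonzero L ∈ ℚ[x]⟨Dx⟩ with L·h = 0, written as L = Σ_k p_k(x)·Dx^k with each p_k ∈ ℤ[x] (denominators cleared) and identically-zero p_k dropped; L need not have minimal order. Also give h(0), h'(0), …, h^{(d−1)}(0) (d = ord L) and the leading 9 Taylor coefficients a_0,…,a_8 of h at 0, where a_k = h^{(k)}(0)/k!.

f: a_k = 4, 16, 32, 128/3, 128/3, 512/15, 1024/45, 4096/315, 2048/315, …
g: a_k = 0, 1, 0, -1/3, 0, 1/5, 0, -1/7, 0, …
Sum ⇒ L₀ = lclm(L_f,L_g) in ℚ(x)⟨Dx⟩.
h₀' ⇒ L via d/dx closure of L₀.
L = (4 - 16·x - 12·x^2 - 16·x^3) + (-9 - 13·x^2 - 8·x^4)·Dx + (2 + x + 4·x^2 + x^3 + 2·x^4)·Dx^2  (order 2).
h: a_k = 17, 64, 127, 512/3, 515/3, 2048/15, 4051/45, 16384/315, 8507/315, …
ICs: h(0) = 17, h′(0) = 64.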